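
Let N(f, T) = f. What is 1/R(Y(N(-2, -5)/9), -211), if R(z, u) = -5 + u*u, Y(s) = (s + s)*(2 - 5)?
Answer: 1/44516 ≈ 2.2464e-5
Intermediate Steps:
Y(s) = -6*s (Y(s) = (2*s)*(-3) = -6*s)
R(z, u) = -5 + u²
1/R(Y(N(-2, -5)/9), -211) = 1/(-5 + (-211)²) = 1/(-5 + 44521) = 1/44516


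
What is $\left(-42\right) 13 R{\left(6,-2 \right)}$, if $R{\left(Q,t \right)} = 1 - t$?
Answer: $-1638$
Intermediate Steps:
$\left(-42\right) 13 R{\left(6,-2 \right)} = \left(-42\right) 13 \left(1 - -2\right) = - 546 \left(1 + 2\right) = \left(-546\right) 3 = -1638$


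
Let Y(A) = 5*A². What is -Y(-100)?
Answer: -50000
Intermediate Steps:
-Y(-100) = -5*(-100)² = -5*10000 = -1*50000 = -50000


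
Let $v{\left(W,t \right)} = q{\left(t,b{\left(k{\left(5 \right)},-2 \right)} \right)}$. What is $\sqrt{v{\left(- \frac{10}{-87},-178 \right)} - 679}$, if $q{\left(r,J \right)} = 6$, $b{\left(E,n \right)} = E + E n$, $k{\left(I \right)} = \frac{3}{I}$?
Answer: $i \sqrt{673} \approx 25.942 i$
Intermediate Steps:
$v{\left(W,t \right)} = 6$
$\sqrt{v{\left(- \frac{10}{-87},-178 \right)} - 679} = \sqrt{6 - 679} = \sqrt{-673} = i \sqrt{673}$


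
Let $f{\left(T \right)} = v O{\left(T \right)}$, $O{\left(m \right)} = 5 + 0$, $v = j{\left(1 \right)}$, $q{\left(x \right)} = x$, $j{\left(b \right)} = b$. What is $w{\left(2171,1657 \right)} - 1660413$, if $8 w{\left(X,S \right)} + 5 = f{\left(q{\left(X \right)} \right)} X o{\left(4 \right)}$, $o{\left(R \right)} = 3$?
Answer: $-1656343$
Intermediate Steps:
$v = 1$
$O{\left(m \right)} = 5$
$f{\left(T \right)} = 5$ ($f{\left(T \right)} = 1 \cdot 5 = 5$)
$w{\left(X,S \right)} = - \frac{5}{8} + \frac{15 X}{8}$ ($w{\left(X,S \right)} = - \frac{5}{8} + \frac{5 X 3}{8} = - \frac{5}{8} + \frac{15 X}{8}$)
$w{\left(2171,1657 \right)} - 1660413 = \left(- \frac{5}{8} + \frac{15}{8} \cdot 2171\right) - 1660413 = \left(- \frac{5}{8} + \frac{32565}{8}\right) - 1660413 = 4070 - 1660413 = -1656343$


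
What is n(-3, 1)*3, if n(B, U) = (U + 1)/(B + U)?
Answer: -3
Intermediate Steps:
n(B, U) = (1 + U)/(B + U)
n(-3, 1)*3 = ((1 + 1)/(-3 + 1))*3 = (2/(-2))*3 = -½*2*3 = -1*3 = -3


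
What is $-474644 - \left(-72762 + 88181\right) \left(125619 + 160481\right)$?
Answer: $-4411850544$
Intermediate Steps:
$-474644 - \left(-72762 + 88181\right) \left(125619 + 160481\right) = -474644 - 15419 \cdot 286100 = -474644 - 4411375900 = -4411850544$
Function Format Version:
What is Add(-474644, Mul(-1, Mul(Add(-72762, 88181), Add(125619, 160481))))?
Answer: -4411850544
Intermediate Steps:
Add(-474644, Mul(-1, Mul(Add(-72762, 88181), Add(125619, 160481)))) = Add(-474644, Mul(-1, Mul(15419, 286100))) = Add(-474644, Mul(-1, 4411375900)) = Add(-474644, -4411375900) = -4411850544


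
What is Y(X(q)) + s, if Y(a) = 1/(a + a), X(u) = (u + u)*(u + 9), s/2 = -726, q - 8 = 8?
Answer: -2323199/1600 ≈ -1452.0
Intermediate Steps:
q = 16 (q = 8 + 8 = 16)
s = -1452 (s = 2*(-726) = -1452)
X(u) = 2*u*(9 + u) (X(u) = (2*u)*(9 + u) = 2*u*(9 + u))
Y(a) = 1/(2*a)
Y(X(q)) + s = 1/(2*((2*16*(9 + 16)))) - 1452 = 1/(2*((2*16*25))) - 1452 = (1/2)/800 - 1452 = (1/2)*(1/800) - 1452 = 1/1600 - 1452 = -2323199/1600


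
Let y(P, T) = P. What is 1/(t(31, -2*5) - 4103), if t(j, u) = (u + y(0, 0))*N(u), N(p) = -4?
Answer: -1/4063 ≈ -0.00024612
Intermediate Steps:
t(j, u) = -4*u (t(j, u) = (u + 0)*(-4) = u*(-4) = -4*u)
1/(t(31, -2*5) - 4103) = 1/(-(-8)*5 - 4103) = 1/(-4*(-10) - 4103) = 1/(40 - 4103) = 1/(-4063) = -1/4063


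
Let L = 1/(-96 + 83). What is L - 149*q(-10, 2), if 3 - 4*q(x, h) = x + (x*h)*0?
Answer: -25185/52 ≈ -484.33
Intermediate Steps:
q(x, h) = ¾ - x/4 (q(x, h) = ¾ - (x + (x*h)*0)/4 = ¾ - (x + (h*x)*0)/4 = ¾ - (x + 0)/4 = ¾ - x/4)
L = -1/13 (L = 1/(-13) = -1/13 ≈ -0.076923)
L - 149*q(-10, 2) = -1/13 - 149*(¾ - ¼*(-10)) = -1/13 - 149*(¾ + 5/2) = -1/13 - 149*13/4 = -1/13 - 1937/4 = -25185/52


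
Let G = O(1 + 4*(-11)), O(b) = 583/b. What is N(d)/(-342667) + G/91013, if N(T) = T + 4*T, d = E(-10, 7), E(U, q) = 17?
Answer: -952464/2399011667 ≈ -0.00039702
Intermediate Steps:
G = -583/43 (G = 583/(1 + 4*(-11)) = 583/(1 - 44) = 583/(-43) = 583*(-1/43) = -583/43 ≈ -13.558)
d = 17
N(T) = 5*T
N(d)/(-342667) + G/91013 = (5*17)/(-342667) - 583/43/91013 = 85*(-1/342667) - 583/43*1/91013 = -85/342667 - 583/3913559 = -952464/2399011667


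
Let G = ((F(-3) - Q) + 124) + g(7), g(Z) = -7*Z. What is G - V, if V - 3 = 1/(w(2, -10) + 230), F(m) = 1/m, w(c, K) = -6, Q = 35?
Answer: 24637/672 ≈ 36.662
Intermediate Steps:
V = 673/224 (V = 3 + 1/(-6 + 230) = 3 + 1/224 = 673/224 ≈ 3.0045)
G = 119/3 (G = ((1/(-3) - 1*35) + 124) - 7*7 = ((-1/3 - 35) + 124) - 49 = (-106/3 + 124) - 49 = 266/3 - 49 = 119/3 ≈ 39.667)
G - V = 119/3 - 1*673/224 = 119/3 - 673/224 = 24637/672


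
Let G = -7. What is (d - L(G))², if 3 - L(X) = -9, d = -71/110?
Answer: 1934881/12100 ≈ 159.91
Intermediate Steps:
d = -71/110 (d = -71*1/110 = -71/110 ≈ -0.64545)
L(X) = 12 (L(X) = 3 - 1*(-9) = 3 + 9 = 12)
(d - L(G))² = (-71/110 - 1*12)² = (-71/110 - 12)² = (-1391/110)² = 1934881/12100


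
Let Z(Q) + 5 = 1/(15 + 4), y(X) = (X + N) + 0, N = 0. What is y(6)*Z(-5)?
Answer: -564/19 ≈ -29.684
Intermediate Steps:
y(X) = X (y(X) = (X + 0) + 0 = X + 0 = X)
Z(Q) = -94/19 (Z(Q) = -5 + 1/(15 + 4) = -5 + 1/19 = -94/19)
y(6)*Z(-5) = 6*(-94/19) = -564/19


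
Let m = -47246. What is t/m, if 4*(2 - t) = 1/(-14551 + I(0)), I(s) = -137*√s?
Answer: -116409/2749906184 ≈ -4.2332e-5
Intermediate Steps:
t = 116409/58204 (t = 2 - 1/(4*(-14551 - 137*√0)) = 2 - 1/(4*(-14551 - 137*0)) = 2 - 1/(4*(-14551 + 0)) = 2 - ¼/(-14551) = 2 - ¼*(-1/14551) = 2 + 1/58204 = 116409/58204 ≈ 2.0000)
t/m = (116409/58204)/(-47246) = (116409/58204)*(-1/47246) = -116409/2749906184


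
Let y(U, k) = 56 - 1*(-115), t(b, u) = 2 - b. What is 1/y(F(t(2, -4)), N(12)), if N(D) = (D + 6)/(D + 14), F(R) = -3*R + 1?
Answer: 1/171 ≈ 0.0058480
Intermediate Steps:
F(R) = 1 - 3*R
N(D) = (6 + D)/(14 + D)
y(U, k) = 171 (y(U, k) = 56 + 115 = 171)
1/y(F(t(2, -4)), N(12)) = 1/171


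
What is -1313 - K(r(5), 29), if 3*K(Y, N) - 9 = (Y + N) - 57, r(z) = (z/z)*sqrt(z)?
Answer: -3920/3 - sqrt(5)/3 ≈ -1307.4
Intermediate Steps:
r(z) = sqrt(z) (r(z) = 1*sqrt(z) = sqrt(z))
K(Y, N) = -16 + N/3 + Y/3 (K(Y, N) = 3 + ((Y + N) - 57)/3 = 3 + ((N + Y) - 57)/3 = 3 + (-57 + N + Y)/3 = 3 + (-19 + N/3 + Y/3) = -16 + N/3 + Y/3)
-1313 - K(r(5), 29) = -1313 - (-16 + (1/3)*29 + sqrt(5)/3) = -1313 - (-16 + 29/3 + sqrt(5)/3) = -1313 - (-19/3 + sqrt(5)/3) = -1313 + (19/3 - sqrt(5)/3) = -3920/3 - sqrt(5)/3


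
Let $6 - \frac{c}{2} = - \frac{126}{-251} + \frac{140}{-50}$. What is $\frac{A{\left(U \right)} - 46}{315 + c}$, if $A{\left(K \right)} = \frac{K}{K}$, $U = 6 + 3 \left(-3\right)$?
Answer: $- \frac{56475}{416153} \approx -0.13571$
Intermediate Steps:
$c = \frac{20828}{1255}$ ($c = 12 - 2 \left(- \frac{126}{-251} + \frac{140}{-50}\right) = 12 - 2 \left(\left(-126\right) \left(- \frac{1}{251}\right) + 140 \left(- \frac{1}{50}\right)\right) = 12 - 2 \left(\frac{126}{251} - \frac{14}{5}\right) = 12 - - \frac{5768}{1255} = 12 + \frac{5768}{1255} = \frac{20828}{1255} \approx 16.596$)
$U = -3$ ($U = 6 - 9 = -3$)
$A{\left(K \right)} = 1$
$\frac{A{\left(U \right)} - 46}{315 + c} = \frac{1 - 46}{315 + \frac{20828}{1255}} = - \frac{45}{\frac{416153}{1255}} = \left(-45\right) \frac{1255}{416153} = - \frac{56475}{416153}$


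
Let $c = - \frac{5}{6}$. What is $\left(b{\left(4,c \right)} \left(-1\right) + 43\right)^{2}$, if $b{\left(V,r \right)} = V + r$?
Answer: $\frac{57121}{36} \approx 1586.7$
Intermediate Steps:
$c = - \frac{5}{6}$ ($c = \left(-5\right) \frac{1}{6} = - \frac{5}{6} \approx -0.83333$)
$\left(b{\left(4,c \right)} \left(-1\right) + 43\right)^{2} = \left(\left(4 - \frac{5}{6}\right) \left(-1\right) + 43\right)^{2} = \left(\frac{19}{6} \left(-1\right) + 43\right)^{2} = \left(- \frac{19}{6} + 43\right)^{2} = \left(\frac{239}{6}\right)^{2} = \frac{57121}{36}$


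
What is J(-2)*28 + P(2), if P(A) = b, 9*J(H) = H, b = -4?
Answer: -92/9 ≈ -10.222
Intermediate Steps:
J(H) = H/9
P(A) = -4
J(-2)*28 + P(2) = ((⅑)*(-2))*28 - 4 = -2/9*28 - 4 = -56/9 - 4 = -92/9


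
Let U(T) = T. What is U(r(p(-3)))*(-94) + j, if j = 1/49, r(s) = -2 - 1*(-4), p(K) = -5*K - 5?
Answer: -9211/49 ≈ -187.98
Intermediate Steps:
p(K) = -5 - 5*K
r(s) = 2 (r(s) = -2 + 4 = 2)
j = 1/49 ≈ 0.020408
U(r(p(-3)))*(-94) + j = 2*(-94) + 1/49 = -188 + 1/49 = -9211/49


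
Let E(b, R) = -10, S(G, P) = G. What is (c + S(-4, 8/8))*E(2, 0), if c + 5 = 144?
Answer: -1350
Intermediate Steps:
c = 139 (c = -5 + 144 = 139)
(c + S(-4, 8/8))*E(2, 0) = (139 - 4)*(-10) = 135*(-10) = -1350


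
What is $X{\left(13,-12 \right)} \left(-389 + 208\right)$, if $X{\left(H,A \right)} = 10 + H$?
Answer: $-4163$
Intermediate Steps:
$X{\left(13,-12 \right)} \left(-389 + 208\right) = \left(10 + 13\right) \left(-389 + 208\right) = 23 \left(-181\right) = -4163$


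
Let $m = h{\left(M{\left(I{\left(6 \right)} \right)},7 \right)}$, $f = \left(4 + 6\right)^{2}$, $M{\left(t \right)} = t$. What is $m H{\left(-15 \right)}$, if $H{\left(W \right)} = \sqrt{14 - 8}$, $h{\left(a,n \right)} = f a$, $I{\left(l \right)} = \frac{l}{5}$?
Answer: $120 \sqrt{6} \approx 293.94$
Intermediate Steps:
$I{\left(l \right)} = \frac{l}{5}$ ($I{\left(l \right)} = l \frac{1}{5} = \frac{l}{5}$)
$f = 100$ ($f = 10^{2} = 100$)
$h{\left(a,n \right)} = 100 a$
$H{\left(W \right)} = \sqrt{6}$
$m = 120$ ($m = 100 \cdot \frac{1}{5} \cdot 6 = 100 \cdot \frac{6}{5} = 120$)
$m H{\left(-15 \right)} = 120 \sqrt{6}$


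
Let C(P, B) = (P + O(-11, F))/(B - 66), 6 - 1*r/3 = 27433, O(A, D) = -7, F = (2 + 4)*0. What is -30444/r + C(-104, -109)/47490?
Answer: 28113511799/75979646750 ≈ 0.37001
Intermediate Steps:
F = 0 (F = 6*0 = 0)
r = -82281 (r = 18 - 3*27433 = 18 - 82299 = -82281)
C(P, B) = (-7 + P)/(-66 + B) (C(P, B) = (P - 7)/(B - 66) = (-7 + P)/(-66 + B))
-30444/r + C(-104, -109)/47490 = -30444/(-82281) + ((-7 - 104)/(-66 - 109))/47490 = -30444*(-1/82281) + (-111/(-175))*(1/47490) = 10148/27427 - 1/175*(-111)*(1/47490) = 10148/27427 + (111/175)*(1/47490) = 10148/27427 + 37/2770250 = 28113511799/75979646750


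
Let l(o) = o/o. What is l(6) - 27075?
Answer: -27074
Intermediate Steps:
l(o) = 1
l(6) - 27075 = 1 - 27075 = -27074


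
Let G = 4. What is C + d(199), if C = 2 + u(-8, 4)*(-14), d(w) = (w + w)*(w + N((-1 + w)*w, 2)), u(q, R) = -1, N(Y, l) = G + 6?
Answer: 83198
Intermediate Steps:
N(Y, l) = 10 (N(Y, l) = 4 + 6 = 10)
d(w) = 2*w*(10 + w) (d(w) = (w + w)*(w + 10) = (2*w)*(10 + w) = 2*w*(10 + w))
C = 16 (C = 2 - 1*(-14) = 2 + 14 = 16)
C + d(199) = 16 + 2*199*(10 + 199) = 16 + 2*199*209 = 16 + 83182 = 83198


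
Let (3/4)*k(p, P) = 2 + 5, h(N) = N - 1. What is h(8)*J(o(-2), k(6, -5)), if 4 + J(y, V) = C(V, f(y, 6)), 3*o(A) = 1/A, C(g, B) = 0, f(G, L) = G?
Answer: -28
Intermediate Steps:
h(N) = -1 + N
k(p, P) = 28/3 (k(p, P) = 4*(2 + 5)/3 = (4/3)*7 = 28/3)
o(A) = 1/(3*A)
J(y, V) = -4 (J(y, V) = -4 + 0 = -4)
h(8)*J(o(-2), k(6, -5)) = (-1 + 8)*(-4) = 7*(-4) = -28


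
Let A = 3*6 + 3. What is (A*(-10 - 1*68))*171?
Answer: -280098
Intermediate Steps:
A = 21 (A = 18 + 3 = 21)
(A*(-10 - 1*68))*171 = (21*(-10 - 1*68))*171 = (21*(-10 - 68))*171 = (21*(-78))*171 = -1638*171 = -280098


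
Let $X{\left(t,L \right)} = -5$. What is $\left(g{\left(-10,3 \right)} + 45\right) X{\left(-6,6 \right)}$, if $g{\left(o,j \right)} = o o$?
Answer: $-725$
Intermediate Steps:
$g{\left(o,j \right)} = o^{2}$
$\left(g{\left(-10,3 \right)} + 45\right) X{\left(-6,6 \right)} = \left(\left(-10\right)^{2} + 45\right) \left(-5\right) = \left(100 + 45\right) \left(-5\right) = 145 \left(-5\right) = -725$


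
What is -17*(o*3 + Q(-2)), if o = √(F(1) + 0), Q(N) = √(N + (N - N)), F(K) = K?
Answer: -51 - 17*I*√2 ≈ -51.0 - 24.042*I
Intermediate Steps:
Q(N) = √N (Q(N) = √(N + 0) = √N)
o = 1 (o = √(1 + 0) = √1 = 1)
-17*(o*3 + Q(-2)) = -17*(1*3 + √(-2)) = -17*(3 + I*√2) = -51 - 17*I*√2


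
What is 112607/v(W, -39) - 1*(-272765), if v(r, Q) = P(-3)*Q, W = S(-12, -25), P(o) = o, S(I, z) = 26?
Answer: 32026112/117 ≈ 2.7373e+5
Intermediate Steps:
W = 26
v(r, Q) = -3*Q
112607/v(W, -39) - 1*(-272765) = 112607/((-3*(-39))) - 1*(-272765) = 112607/117 + 272765 = 32026112/117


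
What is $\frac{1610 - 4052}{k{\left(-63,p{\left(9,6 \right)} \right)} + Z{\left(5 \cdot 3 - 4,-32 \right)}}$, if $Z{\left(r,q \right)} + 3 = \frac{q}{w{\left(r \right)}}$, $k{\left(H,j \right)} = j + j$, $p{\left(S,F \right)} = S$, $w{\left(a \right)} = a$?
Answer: $- \frac{26862}{133} \approx -201.97$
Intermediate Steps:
$k{\left(H,j \right)} = 2 j$
$Z{\left(r,q \right)} = -3 + \frac{q}{r}$
$\frac{1610 - 4052}{k{\left(-63,p{\left(9,6 \right)} \right)} + Z{\left(5 \cdot 3 - 4,-32 \right)}} = \frac{1610 - 4052}{2 \cdot 9 - \left(3 + \frac{32}{5 \cdot 3 - 4}\right)} = - \frac{2442}{18 - \left(3 + \frac{32}{15 - 4}\right)} = - \frac{2442}{18 - \left(3 + \frac{32}{11}\right)} = - \frac{2442}{18 - \frac{65}{11}} = - \frac{2442}{\frac{133}{11}} = \left(-2442\right) \frac{11}{133} = - \frac{26862}{133}$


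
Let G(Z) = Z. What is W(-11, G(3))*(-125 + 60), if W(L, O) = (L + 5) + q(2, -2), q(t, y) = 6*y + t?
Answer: 1040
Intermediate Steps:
q(t, y) = t + 6*y
W(L, O) = -5 + L (W(L, O) = (L + 5) + (2 + 6*(-2)) = (5 + L) + (2 - 12) = (5 + L) - 10 = -5 + L)
W(-11, G(3))*(-125 + 60) = (-5 - 11)*(-125 + 60) = -16*(-65) = 1040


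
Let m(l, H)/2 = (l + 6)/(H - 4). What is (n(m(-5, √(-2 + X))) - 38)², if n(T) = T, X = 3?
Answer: 13456/9 ≈ 1495.1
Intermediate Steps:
m(l, H) = 2*(6 + l)/(-4 + H) (m(l, H) = 2*((l + 6)/(H - 4)) = 2*((6 + l)/(-4 + H)) = 2*(6 + l)/(-4 + H))
(n(m(-5, √(-2 + X))) - 38)² = (2*(6 - 5)/(-4 + √(-2 + 3)) - 38)² = (2*1/(-4 + √1) - 38)² = (2*1/(-4 + 1) - 38)² = (2*1/(-3) - 38)² = (2*(-⅓)*1 - 38)² = (-⅔ - 38)² = (-116/3)² = 13456/9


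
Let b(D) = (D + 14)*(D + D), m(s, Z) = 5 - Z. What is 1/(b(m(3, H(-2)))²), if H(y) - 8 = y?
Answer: 1/676 ≈ 0.0014793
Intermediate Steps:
H(y) = 8 + y
b(D) = 2*D*(14 + D) (b(D) = (14 + D)*(2*D) = 2*D*(14 + D))
1/(b(m(3, H(-2)))²) = 1/((2*(5 - (8 - 2))*(14 + (5 - (8 - 2))))²) = 1/((2*(5 - 1*6)*(14 + (5 - 1*6)))²) = 1/((2*(5 - 6)*(14 + (5 - 6)))²) = 1/((2*(-1)*(14 - 1))²) = 1/((2*(-1)*13)²) = 1/((-26)²) = 1/676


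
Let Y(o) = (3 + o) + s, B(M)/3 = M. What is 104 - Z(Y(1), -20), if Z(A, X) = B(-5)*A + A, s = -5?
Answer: 90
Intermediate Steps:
B(M) = 3*M
Y(o) = -2 + o (Y(o) = (3 + o) - 5 = -2 + o)
Z(A, X) = -14*A (Z(A, X) = (3*(-5))*A + A = -15*A + A = -14*A)
104 - Z(Y(1), -20) = 104 - (-14)*(-2 + 1) = 104 - (-14)*(-1) = 104 - 1*14 = 104 - 14 = 90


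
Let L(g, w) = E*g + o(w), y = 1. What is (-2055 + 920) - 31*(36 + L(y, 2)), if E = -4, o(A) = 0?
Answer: -2127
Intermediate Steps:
L(g, w) = -4*g (L(g, w) = -4*g + 0 = -4*g)
(-2055 + 920) - 31*(36 + L(y, 2)) = (-2055 + 920) - 31*(36 - 4*1) = -1135 - 31*(36 - 4) = -1135 - 31*32 = -1135 - 992 = -2127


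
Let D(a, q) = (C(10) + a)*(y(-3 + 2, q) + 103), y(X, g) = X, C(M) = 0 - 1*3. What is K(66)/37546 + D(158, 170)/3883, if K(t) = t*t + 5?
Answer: 610536023/145791118 ≈ 4.1877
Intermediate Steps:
K(t) = 5 + t² (K(t) = t² + 5 = 5 + t²)
C(M) = -3 (C(M) = 0 - 3 = -3)
D(a, q) = -306 + 102*a (D(a, q) = (-3 + a)*((-3 + 2) + 103) = (-3 + a)*(-1 + 103) = (-3 + a)*102 = -306 + 102*a)
K(66)/37546 + D(158, 170)/3883 = (5 + 66²)/37546 + (-306 + 102*158)/3883 = (5 + 4356)*(1/37546) + (-306 + 16116)*(1/3883) = 4361*(1/37546) + 15810*(1/3883) = 4361/37546 + 15810/3883 = 610536023/145791118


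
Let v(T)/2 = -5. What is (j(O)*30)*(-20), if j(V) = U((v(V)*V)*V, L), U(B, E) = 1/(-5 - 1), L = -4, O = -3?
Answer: 100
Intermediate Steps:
v(T) = -10 (v(T) = 2*(-5) = -10)
U(B, E) = -1/6 (U(B, E) = 1/(-6) = -1/6)
j(V) = -1/6
(j(O)*30)*(-20) = -1/6*30*(-20) = -5*(-20) = 100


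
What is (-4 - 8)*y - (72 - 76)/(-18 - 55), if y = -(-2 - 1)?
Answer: -2632/73 ≈ -36.055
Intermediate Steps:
y = 3 (y = -1*(-3) = 3)
(-4 - 8)*y - (72 - 76)/(-18 - 55) = (-4 - 8)*3 - (72 - 76)/(-18 - 55) = -12*3 - (-4)/(-73) = -36 - (-4)*(-1)/73 = -36 - 1*4/73 = -36 - 4/73 = -2632/73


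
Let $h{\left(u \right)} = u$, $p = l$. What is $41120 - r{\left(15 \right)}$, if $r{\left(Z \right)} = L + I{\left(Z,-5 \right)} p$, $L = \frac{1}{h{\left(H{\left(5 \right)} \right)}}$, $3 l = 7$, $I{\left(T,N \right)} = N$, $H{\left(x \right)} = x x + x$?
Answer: $\frac{1233949}{30} \approx 41132.0$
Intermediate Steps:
$H{\left(x \right)} = x + x^{2}$ ($H{\left(x \right)} = x^{2} + x = x + x^{2}$)
$l = \frac{7}{3}$ ($l = \frac{1}{3} \cdot 7 = \frac{7}{3} \approx 2.3333$)
$p = \frac{7}{3} \approx 2.3333$
$L = \frac{1}{30}$ ($L = \frac{1}{5 \left(1 + 5\right)} = \frac{1}{5 \cdot 6} = \frac{1}{30} \approx 0.033333$)
$r{\left(Z \right)} = - \frac{349}{30}$ ($r{\left(Z \right)} = \frac{1}{30} - \frac{35}{3} = - \frac{349}{30}$)
$41120 - r{\left(15 \right)} = 41120 - - \frac{349}{30} = 41120 + \frac{349}{30} = \frac{1233949}{30}$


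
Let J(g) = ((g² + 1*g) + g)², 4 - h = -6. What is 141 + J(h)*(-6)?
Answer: -86259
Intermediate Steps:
h = 10 (h = 4 - 1*(-6) = 4 + 6 = 10)
J(g) = (g² + 2*g)² (J(g) = ((g² + g) + g)² = ((g + g²) + g)² = (g² + 2*g)²)
141 + J(h)*(-6) = 141 + (10²*(2 + 10)²)*(-6) = 141 + (100*12²)*(-6) = 141 + (100*144)*(-6) = 141 + 14400*(-6) = 141 - 86400 = -86259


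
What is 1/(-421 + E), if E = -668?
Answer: -1/1089 ≈ -0.00091827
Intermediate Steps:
1/(-421 + E) = 1/(-421 - 668) = 1/(-1089) = -1/1089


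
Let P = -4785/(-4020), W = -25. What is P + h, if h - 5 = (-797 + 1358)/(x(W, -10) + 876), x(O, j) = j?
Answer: 793521/116044 ≈ 6.8381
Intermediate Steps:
P = 319/268 (P = -4785*(-1/4020) = 319/268 ≈ 1.1903)
h = 4891/866 (h = 5 + (-797 + 1358)/(-10 + 876) = 5 + 561/866 = 4891/866 ≈ 5.6478)
P + h = 319/268 + 4891/866 = 793521/116044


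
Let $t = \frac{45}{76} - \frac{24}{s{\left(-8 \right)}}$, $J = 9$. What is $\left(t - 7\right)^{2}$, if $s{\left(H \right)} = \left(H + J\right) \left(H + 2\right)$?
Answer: $\frac{33489}{5776} \approx 5.798$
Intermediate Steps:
$s{\left(H \right)} = \left(2 + H\right) \left(9 + H\right)$ ($s{\left(H \right)} = \left(H + 9\right) \left(H + 2\right) = \left(9 + H\right) \left(2 + H\right) = \left(2 + H\right) \left(9 + H\right)$)
$t = \frac{349}{76}$ ($t = \frac{45}{76} - \frac{24}{18 + \left(-8\right)^{2} + 11 \left(-8\right)} = 45 \cdot \frac{1}{76} - \frac{24}{18 + 64 - 88} = \frac{45}{76} - \frac{24}{-6} = \frac{45}{76} - -4 = \frac{45}{76} + 4 = \frac{349}{76} \approx 4.5921$)
$\left(t - 7\right)^{2} = \left(\frac{349}{76} - 7\right)^{2} = \left(- \frac{183}{76}\right)^{2} = \frac{33489}{5776}$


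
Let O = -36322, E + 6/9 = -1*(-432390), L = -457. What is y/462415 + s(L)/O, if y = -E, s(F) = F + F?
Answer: -22923897083/25193756445 ≈ -0.90990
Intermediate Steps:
E = 1297168/3 (E = -2/3 - 1*(-432390) = -2/3 + 432390 = 1297168/3 ≈ 4.3239e+5)
s(F) = 2*F
y = -1297168/3 (y = -1*1297168/3 = -1297168/3 ≈ -4.3239e+5)
y/462415 + s(L)/O = -1297168/3/462415 + (2*(-457))/(-36322) = -1297168/3*1/462415 - 914*(-1/36322) = -1297168/1387245 + 457/18161 = -22923897083/25193756445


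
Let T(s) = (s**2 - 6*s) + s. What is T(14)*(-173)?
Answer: -21798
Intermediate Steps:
T(s) = s**2 - 5*s
T(14)*(-173) = (14*(-5 + 14))*(-173) = (14*9)*(-173) = 126*(-173) = -21798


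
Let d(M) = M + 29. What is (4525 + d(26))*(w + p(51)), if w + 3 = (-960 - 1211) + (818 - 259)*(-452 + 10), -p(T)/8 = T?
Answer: -1143442800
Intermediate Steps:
p(T) = -8*T
d(M) = 29 + M
w = -249252 (w = -3 + ((-960 - 1211) + (818 - 259)*(-452 + 10)) = -3 + (-2171 + 559*(-442)) = -3 + (-2171 - 247078) = -3 - 249249 = -249252)
(4525 + d(26))*(w + p(51)) = (4525 + (29 + 26))*(-249252 - 8*51) = (4525 + 55)*(-249252 - 408) = 4580*(-249660) = -1143442800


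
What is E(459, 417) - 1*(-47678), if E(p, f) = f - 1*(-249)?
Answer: 48344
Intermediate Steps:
E(p, f) = 249 + f (E(p, f) = f + 249 = 249 + f)
E(459, 417) - 1*(-47678) = (249 + 417) - 1*(-47678) = 666 + 47678 = 48344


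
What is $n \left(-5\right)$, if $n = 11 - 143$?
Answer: $660$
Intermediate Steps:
$n = -132$ ($n = 11 - 143 = -132$)
$n \left(-5\right) = \left(-132\right) \left(-5\right) = 660$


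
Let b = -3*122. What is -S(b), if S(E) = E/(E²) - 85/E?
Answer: -14/61 ≈ -0.22951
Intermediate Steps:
b = -366
S(E) = -84/E (S(E) = E/E² - 85/E = 1/E - 85/E = -84/E)
-S(b) = -(-84)/(-366) = -(-84)*(-1)/366 = -1*14/61 = -14/61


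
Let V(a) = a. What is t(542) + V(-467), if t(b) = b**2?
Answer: 293297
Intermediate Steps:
t(542) + V(-467) = 542**2 - 467 = 293764 - 467 = 293297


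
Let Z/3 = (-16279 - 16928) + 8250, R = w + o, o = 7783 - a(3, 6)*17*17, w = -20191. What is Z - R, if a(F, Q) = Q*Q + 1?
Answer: -51770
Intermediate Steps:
a(F, Q) = 1 + Q² (a(F, Q) = Q² + 1 = 1 + Q²)
o = -2910 (o = 7783 - (1 + 6²)*17*17 = 7783 - (1 + 36)*17*17 = 7783 - 37*17*17 = 7783 - 629*17 = 7783 - 1*10693 = 7783 - 10693 = -2910)
R = -23101 (R = -20191 - 2910 = -23101)
Z = -74871 (Z = 3*((-16279 - 16928) + 8250) = 3*(-33207 + 8250) = 3*(-24957) = -74871)
Z - R = -74871 - 1*(-23101) = -74871 + 23101 = -51770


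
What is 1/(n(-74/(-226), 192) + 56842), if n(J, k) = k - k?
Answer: 1/56842 ≈ 1.7593e-5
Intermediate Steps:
n(J, k) = 0
1/(n(-74/(-226), 192) + 56842) = 1/(0 + 56842) = 1/56842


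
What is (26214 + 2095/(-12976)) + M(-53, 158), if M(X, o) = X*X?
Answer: 376600353/12976 ≈ 29023.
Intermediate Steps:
M(X, o) = X**2
(26214 + 2095/(-12976)) + M(-53, 158) = (26214 + 2095/(-12976)) + (-53)**2 = (26214 + 2095*(-1/12976)) + 2809 = (26214 - 2095/12976) + 2809 = 340150769/12976 + 2809 = 376600353/12976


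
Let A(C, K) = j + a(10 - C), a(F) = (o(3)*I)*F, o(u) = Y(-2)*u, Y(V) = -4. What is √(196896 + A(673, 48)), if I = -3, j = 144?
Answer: 2*√43293 ≈ 416.14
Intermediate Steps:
o(u) = -4*u
a(F) = 36*F (a(F) = (-4*3*(-3))*F = (-12*(-3))*F = 36*F)
A(C, K) = 504 - 36*C (A(C, K) = 144 + 36*(10 - C) = 144 + (360 - 36*C) = 504 - 36*C)
√(196896 + A(673, 48)) = √(196896 + (504 - 36*673)) = √(196896 + (504 - 24228)) = √(196896 - 23724) = √173172 = 2*√43293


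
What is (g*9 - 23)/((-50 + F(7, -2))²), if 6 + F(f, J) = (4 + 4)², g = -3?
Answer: -25/32 ≈ -0.78125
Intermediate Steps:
F(f, J) = 58 (F(f, J) = -6 + (4 + 4)² = -6 + 8² = -6 + 64 = 58)
(g*9 - 23)/((-50 + F(7, -2))²) = (-3*9 - 23)/((-50 + 58)²) = (-27 - 23)/(8²) = -50/64 = -50*1/64 = -25/32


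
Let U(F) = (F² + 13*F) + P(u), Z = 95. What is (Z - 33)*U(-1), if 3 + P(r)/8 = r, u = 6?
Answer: 744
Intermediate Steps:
P(r) = -24 + 8*r
U(F) = 24 + F² + 13*F (U(F) = (F² + 13*F) + (-24 + 8*6) = (F² + 13*F) + (-24 + 48) = (F² + 13*F) + 24 = 24 + F² + 13*F)
(Z - 33)*U(-1) = (95 - 33)*(24 + (-1)² + 13*(-1)) = 62*(24 + 1 - 13) = 62*12 = 744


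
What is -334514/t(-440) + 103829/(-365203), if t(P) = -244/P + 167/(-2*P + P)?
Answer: -53752869864199/150098433 ≈ -3.5812e+5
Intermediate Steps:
t(P) = -411/P (t(P) = -244/P + 167/((-P)) = -244/P + 167*(-1/P) = -244/P - 167/P = -411/P)
-334514/t(-440) + 103829/(-365203) = -334514/((-411/(-440))) + 103829/(-365203) = -334514/((-411*(-1/440))) + 103829*(-1/365203) = -334514/411/440 - 103829/365203 = -334514*440/411 - 103829/365203 = -147186160/411 - 103829/365203 = -53752869864199/150098433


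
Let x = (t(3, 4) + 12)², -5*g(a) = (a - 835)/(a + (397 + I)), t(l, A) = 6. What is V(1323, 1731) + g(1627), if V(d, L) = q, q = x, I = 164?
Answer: 885942/2735 ≈ 323.93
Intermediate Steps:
g(a) = -(-835 + a)/(5*(561 + a)) (g(a) = -(a - 835)/(5*(a + (397 + 164))) = -(-835 + a)/(5*(a + 561)) = -(-835 + a)/(5*(561 + a)))
x = 324 (x = (6 + 12)² = 18² = 324)
q = 324
V(d, L) = 324
V(1323, 1731) + g(1627) = 324 + (835 - 1*1627)/(5*(561 + 1627)) = 324 + (⅕)*(835 - 1627)/2188 = 324 + (⅕)*(1/2188)*(-792) = 324 - 198/2735 = 885942/2735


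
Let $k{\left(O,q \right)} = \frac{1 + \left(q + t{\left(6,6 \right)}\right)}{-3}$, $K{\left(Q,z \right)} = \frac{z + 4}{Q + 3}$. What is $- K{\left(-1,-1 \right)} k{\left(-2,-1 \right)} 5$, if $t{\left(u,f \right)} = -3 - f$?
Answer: $- \frac{45}{2} \approx -22.5$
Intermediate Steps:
$K{\left(Q,z \right)} = \frac{4 + z}{3 + Q}$
$k{\left(O,q \right)} = \frac{8}{3} - \frac{q}{3}$ ($k{\left(O,q \right)} = \frac{1 + \left(q - 9\right)}{-3} = \left(1 + \left(q - 9\right)\right) \left(- \frac{1}{3}\right) = \left(1 + \left(-9 + q\right)\right) \left(- \frac{1}{3}\right) = \left(-8 + q\right) \left(- \frac{1}{3}\right) = \frac{8}{3} - \frac{q}{3}$)
$- K{\left(-1,-1 \right)} k{\left(-2,-1 \right)} 5 = - \frac{4 - 1}{3 - 1} \left(\frac{8}{3} - - \frac{1}{3}\right) 5 = - \frac{3}{2} \left(\frac{8}{3} + \frac{1}{3}\right) 5 = - \frac{3}{2} \cdot 3 \cdot 5 = \left(-1\right) \frac{3}{2} \cdot 3 \cdot 5 = \left(- \frac{3}{2}\right) 3 \cdot 5 = \left(- \frac{9}{2}\right) 5 = - \frac{45}{2}$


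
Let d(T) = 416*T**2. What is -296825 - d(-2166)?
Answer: -1951984121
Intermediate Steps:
-296825 - d(-2166) = -296825 - 416*(-2166)**2 = -296825 - 416*4691556 = -296825 - 1*1951687296 = -296825 - 1951687296 = -1951984121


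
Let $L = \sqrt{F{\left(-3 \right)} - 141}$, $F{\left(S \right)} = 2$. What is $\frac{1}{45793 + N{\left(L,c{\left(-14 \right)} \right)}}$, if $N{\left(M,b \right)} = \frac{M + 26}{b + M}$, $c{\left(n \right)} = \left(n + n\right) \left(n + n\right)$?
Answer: $\frac{14076663979}{644613143495624} - \frac{379 i \sqrt{139}}{644613143495624} \approx 2.1837 \cdot 10^{-5} - 6.9318 \cdot 10^{-12} i$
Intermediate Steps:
$c{\left(n \right)} = 4 n^{2}$ ($c{\left(n \right)} = 2 n 2 n = 4 n^{2}$)
$L = i \sqrt{139}$ ($L = \sqrt{2 - 141} = \sqrt{-139} = i \sqrt{139} \approx 11.79 i$)
$N{\left(M,b \right)} = \frac{26 + M}{M + b}$
$\frac{1}{45793 + N{\left(L,c{\left(-14 \right)} \right)}} = \frac{1}{45793 + \frac{26 + i \sqrt{139}}{i \sqrt{139} + 4 \left(-14\right)^{2}}} = \frac{1}{45793 + \frac{26 + i \sqrt{139}}{i \sqrt{139} + 4 \cdot 196}} = \frac{1}{45793 + \frac{26 + i \sqrt{139}}{i \sqrt{139} + 784}} = \frac{1}{45793 + \frac{26 + i \sqrt{139}}{784 + i \sqrt{139}}}$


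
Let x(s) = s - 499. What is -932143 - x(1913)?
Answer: -933557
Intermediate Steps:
x(s) = -499 + s
-932143 - x(1913) = -932143 - (-499 + 1913) = -932143 - 1*1414 = -932143 - 1414 = -933557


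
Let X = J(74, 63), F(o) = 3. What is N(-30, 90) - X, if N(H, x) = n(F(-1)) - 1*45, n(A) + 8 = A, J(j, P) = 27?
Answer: -77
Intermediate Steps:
n(A) = -8 + A
N(H, x) = -50 (N(H, x) = (-8 + 3) - 1*45 = -5 - 45 = -50)
X = 27
N(-30, 90) - X = -50 - 1*27 = -50 - 27 = -77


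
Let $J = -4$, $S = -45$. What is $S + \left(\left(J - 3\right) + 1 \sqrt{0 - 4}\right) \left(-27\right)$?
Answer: $144 - 54 i \approx 144.0 - 54.0 i$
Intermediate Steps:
$S + \left(\left(J - 3\right) + 1 \sqrt{0 - 4}\right) \left(-27\right) = -45 + \left(\left(-4 - 3\right) + 1 \sqrt{0 - 4}\right) \left(-27\right) = -45 + \left(-7 + 1 \sqrt{-4}\right) \left(-27\right) = -45 + \left(-7 + 1 \cdot 2 i\right) \left(-27\right) = -45 + \left(-7 + 2 i\right) \left(-27\right) = -45 + \left(189 - 54 i\right) = 144 - 54 i$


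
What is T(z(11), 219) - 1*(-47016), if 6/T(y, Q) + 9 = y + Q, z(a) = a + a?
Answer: 5453859/116 ≈ 47016.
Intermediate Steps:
z(a) = 2*a
T(y, Q) = 6/(-9 + Q + y) (T(y, Q) = 6/(-9 + (y + Q)) = 6/(-9 + (Q + y)) = 6/(-9 + Q + y))
T(z(11), 219) - 1*(-47016) = 6/(-9 + 219 + 2*11) - 1*(-47016) = 6/(-9 + 219 + 22) + 47016 = 6/232 + 47016 = 6*(1/232) + 47016 = 3/116 + 47016 = 5453859/116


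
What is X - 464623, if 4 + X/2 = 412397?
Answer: 360163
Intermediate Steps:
X = 824786 (X = -8 + 2*412397 = -8 + 824794 = 824786)
X - 464623 = 824786 - 464623 = 360163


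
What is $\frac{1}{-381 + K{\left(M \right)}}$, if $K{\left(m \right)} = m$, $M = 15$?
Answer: $- \frac{1}{366} \approx -0.0027322$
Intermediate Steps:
$\frac{1}{-381 + K{\left(M \right)}} = \frac{1}{-381 + 15} = \frac{1}{-366} = - \frac{1}{366}$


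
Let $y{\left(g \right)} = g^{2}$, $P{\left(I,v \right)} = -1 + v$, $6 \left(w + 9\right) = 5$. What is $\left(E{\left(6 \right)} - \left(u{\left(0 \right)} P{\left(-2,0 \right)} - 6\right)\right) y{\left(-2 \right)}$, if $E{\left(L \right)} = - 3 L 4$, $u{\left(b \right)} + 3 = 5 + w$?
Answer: $- \frac{866}{3} \approx -288.67$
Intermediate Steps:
$w = - \frac{49}{6}$ ($w = -9 + \frac{1}{6} \cdot 5 = -9 + \frac{5}{6} = - \frac{49}{6} \approx -8.1667$)
$u{\left(b \right)} = - \frac{37}{6}$ ($u{\left(b \right)} = -3 + \left(5 - \frac{49}{6}\right) = -3 - \frac{19}{6} = - \frac{37}{6}$)
$E{\left(L \right)} = - 12 L$
$\left(E{\left(6 \right)} - \left(u{\left(0 \right)} P{\left(-2,0 \right)} - 6\right)\right) y{\left(-2 \right)} = \left(\left(-12\right) 6 - \left(- \frac{37 \left(-1 + 0\right)}{6} - 6\right)\right) \left(-2\right)^{2} = \left(-72 - \left(\left(- \frac{37}{6}\right) \left(-1\right) - 6\right)\right) 4 = \left(-72 - \left(\frac{37}{6} - 6\right)\right) 4 = \left(-72 - \frac{1}{6}\right) 4 = \left(- \frac{433}{6}\right) 4 = - \frac{866}{3}$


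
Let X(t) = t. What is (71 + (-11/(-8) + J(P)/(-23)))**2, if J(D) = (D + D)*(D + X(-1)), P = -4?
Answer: 168922009/33856 ≈ 4989.4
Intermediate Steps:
J(D) = 2*D*(-1 + D) (J(D) = (D + D)*(D - 1) = (2*D)*(-1 + D) = 2*D*(-1 + D))
(71 + (-11/(-8) + J(P)/(-23)))**2 = (71 + (-11/(-8) + (2*(-4)*(-1 - 4))/(-23)))**2 = (71 + (-11*(-1/8) + (2*(-4)*(-5))*(-1/23)))**2 = (71 + (11/8 + 40*(-1/23)))**2 = (71 + (11/8 - 40/23))**2 = (71 - 67/184)**2 = (12997/184)**2 = 168922009/33856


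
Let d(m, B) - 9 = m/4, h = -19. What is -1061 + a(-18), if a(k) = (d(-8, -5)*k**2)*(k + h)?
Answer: -84977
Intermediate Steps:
d(m, B) = 9 + m/4
a(k) = 7*k**2*(-19 + k) (a(k) = ((9 + (1/4)*(-8))*k**2)*(k - 19) = ((9 - 2)*k**2)*(-19 + k) = (7*k**2)*(-19 + k) = 7*k**2*(-19 + k))
-1061 + a(-18) = -1061 + 7*(-18)**2*(-19 - 18) = -1061 + 7*324*(-37) = -1061 - 83916 = -84977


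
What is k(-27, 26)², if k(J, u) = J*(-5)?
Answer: 18225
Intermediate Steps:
k(J, u) = -5*J
k(-27, 26)² = (-5*(-27))² = 135² = 18225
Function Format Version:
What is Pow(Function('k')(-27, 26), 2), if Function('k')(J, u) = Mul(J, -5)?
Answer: 18225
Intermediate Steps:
Function('k')(J, u) = Mul(-5, J)
Pow(Function('k')(-27, 26), 2) = Pow(Mul(-5, -27), 2) = Pow(135, 2) = 18225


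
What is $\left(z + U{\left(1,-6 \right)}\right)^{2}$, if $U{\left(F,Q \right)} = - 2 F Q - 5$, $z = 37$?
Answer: $1936$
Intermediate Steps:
$U{\left(F,Q \right)} = -5 - 2 F Q$ ($U{\left(F,Q \right)} = - 2 F Q - 5 = -5 - 2 F Q$)
$\left(z + U{\left(1,-6 \right)}\right)^{2} = \left(37 - \left(5 + 2 \left(-6\right)\right)\right)^{2} = \left(37 + \left(-5 + 12\right)\right)^{2} = \left(37 + 7\right)^{2} = 44^{2} = 1936$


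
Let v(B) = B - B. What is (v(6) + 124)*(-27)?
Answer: -3348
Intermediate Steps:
v(B) = 0
(v(6) + 124)*(-27) = (0 + 124)*(-27) = 124*(-27) = -3348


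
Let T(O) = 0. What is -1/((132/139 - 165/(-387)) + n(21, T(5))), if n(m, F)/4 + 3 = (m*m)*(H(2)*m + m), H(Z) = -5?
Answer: 17931/2657134355 ≈ 6.7482e-6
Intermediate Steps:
n(m, F) = -12 - 16*m³ (n(m, F) = -12 + 4*((m*m)*(-5*m + m)) = -12 + 4*(m²*(-4*m)) = -12 + 4*(-4*m³) = -12 - 16*m³)
-1/((132/139 - 165/(-387)) + n(21, T(5))) = -1/((132/139 - 165/(-387)) + (-12 - 16*21³)) = -1/((132*(1/139) - 165*(-1/387)) + (-12 - 16*9261)) = -1/((132/139 + 55/129) + (-12 - 148176)) = -1/(24673/17931 - 148188) = -1/(-2657134355/17931) = -1*(-17931/2657134355) = 17931/2657134355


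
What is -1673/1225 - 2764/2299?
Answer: -1033161/402325 ≈ -2.5680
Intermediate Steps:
-1673/1225 - 2764/2299 = -1673*1/1225 - 2764*1/2299 = -239/175 - 2764/2299 = -1033161/402325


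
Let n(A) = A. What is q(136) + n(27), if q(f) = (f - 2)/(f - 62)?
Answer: 1066/37 ≈ 28.811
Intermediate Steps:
q(f) = (-2 + f)/(-62 + f)
q(136) + n(27) = (-2 + 136)/(-62 + 136) + 27 = 134/74 + 27 = (1/74)*134 + 27 = 67/37 + 27 = 1066/37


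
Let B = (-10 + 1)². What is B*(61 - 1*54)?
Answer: 567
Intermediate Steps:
B = 81 (B = (-9)² = 81)
B*(61 - 1*54) = 81*(61 - 1*54) = 81*(61 - 54) = 81*7 = 567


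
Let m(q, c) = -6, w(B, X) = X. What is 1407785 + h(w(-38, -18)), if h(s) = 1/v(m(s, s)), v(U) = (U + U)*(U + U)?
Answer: 202721041/144 ≈ 1.4078e+6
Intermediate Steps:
v(U) = 4*U**2 (v(U) = (2*U)*(2*U) = 4*U**2)
h(s) = 1/144 (h(s) = 1/(4*(-6)**2) = 1/(4*36) = 1/144)
1407785 + h(w(-38, -18)) = 1407785 + 1/144 = 202721041/144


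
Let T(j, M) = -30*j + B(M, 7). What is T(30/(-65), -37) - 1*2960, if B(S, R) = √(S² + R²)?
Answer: -38300/13 + √1418 ≈ -2908.5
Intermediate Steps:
B(S, R) = √(R² + S²)
T(j, M) = √(49 + M²) - 30*j (T(j, M) = -30*j + √(7² + M²) = -30*j + √(49 + M²) = √(49 + M²) - 30*j)
T(30/(-65), -37) - 1*2960 = (√(49 + (-37)²) - 900/(-65)) - 1*2960 = (√(49 + 1369) - 900*(-1)/65) - 2960 = (√1418 - 30*(-6/13)) - 2960 = (√1418 + 180/13) - 2960 = (180/13 + √1418) - 2960 = -38300/13 + √1418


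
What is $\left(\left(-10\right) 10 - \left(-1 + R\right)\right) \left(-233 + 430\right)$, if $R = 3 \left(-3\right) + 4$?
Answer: $-18518$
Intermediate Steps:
$R = -5$ ($R = -9 + 4 = -5$)
$\left(\left(-10\right) 10 - \left(-1 + R\right)\right) \left(-233 + 430\right) = \left(\left(-10\right) 10 + \left(1 - -5\right)\right) \left(-233 + 430\right) = \left(-100 + \left(1 + 5\right)\right) 197 = \left(-100 + 6\right) 197 = \left(-94\right) 197 = -18518$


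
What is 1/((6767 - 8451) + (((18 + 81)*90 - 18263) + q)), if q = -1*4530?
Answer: -1/15567 ≈ -6.4238e-5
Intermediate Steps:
q = -4530
1/((6767 - 8451) + (((18 + 81)*90 - 18263) + q)) = 1/((6767 - 8451) + (((18 + 81)*90 - 18263) - 4530)) = 1/(-1684 + ((99*90 - 18263) - 4530)) = 1/(-1684 + ((8910 - 18263) - 4530)) = 1/(-1684 + (-9353 - 4530)) = 1/(-1684 - 13883) = 1/(-15567) = -1/15567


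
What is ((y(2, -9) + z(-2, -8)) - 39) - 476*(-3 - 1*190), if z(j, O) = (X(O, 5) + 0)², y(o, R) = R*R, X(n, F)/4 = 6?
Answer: 92486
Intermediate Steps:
X(n, F) = 24 (X(n, F) = 4*6 = 24)
y(o, R) = R²
z(j, O) = 576 (z(j, O) = (24 + 0)² = 24² = 576)
((y(2, -9) + z(-2, -8)) - 39) - 476*(-3 - 1*190) = (((-9)² + 576) - 39) - 476*(-3 - 1*190) = ((81 + 576) - 39) - 476*(-3 - 190) = (657 - 39) - 476*(-193) = 618 + 91868 = 92486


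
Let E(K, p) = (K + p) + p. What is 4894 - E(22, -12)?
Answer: 4896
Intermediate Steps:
E(K, p) = K + 2*p
4894 - E(22, -12) = 4894 - (22 + 2*(-12)) = 4894 - (22 - 24) = 4894 - 1*(-2) = 4894 + 2 = 4896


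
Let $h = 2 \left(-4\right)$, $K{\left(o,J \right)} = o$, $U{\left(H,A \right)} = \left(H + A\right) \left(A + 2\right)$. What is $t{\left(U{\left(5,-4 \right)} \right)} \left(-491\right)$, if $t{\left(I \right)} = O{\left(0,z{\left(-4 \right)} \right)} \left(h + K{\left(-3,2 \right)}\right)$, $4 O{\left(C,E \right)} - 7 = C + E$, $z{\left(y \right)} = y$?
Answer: $\frac{16203}{4} \approx 4050.8$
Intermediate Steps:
$U{\left(H,A \right)} = \left(2 + A\right) \left(A + H\right)$ ($U{\left(H,A \right)} = \left(A + H\right) \left(2 + A\right) = \left(2 + A\right) \left(A + H\right)$)
$h = -8$
$O{\left(C,E \right)} = \frac{7}{4} + \frac{C}{4} + \frac{E}{4}$ ($O{\left(C,E \right)} = \frac{7}{4} + \frac{C + E}{4} = \frac{7}{4} + \left(\frac{C}{4} + \frac{E}{4}\right) = \frac{7}{4} + \frac{C}{4} + \frac{E}{4}$)
$t{\left(I \right)} = - \frac{33}{4}$ ($t{\left(I \right)} = \left(\frac{7}{4} + \frac{1}{4} \cdot 0 + \frac{1}{4} \left(-4\right)\right) \left(-8 - 3\right) = \left(\frac{7}{4} + 0 - 1\right) \left(-11\right) = \frac{3}{4} \left(-11\right) = - \frac{33}{4}$)
$t{\left(U{\left(5,-4 \right)} \right)} \left(-491\right) = \left(- \frac{33}{4}\right) \left(-491\right) = \frac{16203}{4}$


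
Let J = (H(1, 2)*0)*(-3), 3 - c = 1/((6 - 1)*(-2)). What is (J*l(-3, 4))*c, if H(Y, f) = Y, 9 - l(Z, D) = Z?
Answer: 0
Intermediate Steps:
l(Z, D) = 9 - Z
c = 31/10 (c = 3 - 1/((6 - 1)*(-2)) = 3 - 1/(5*(-2)) = 3 - 1/(-10) = 3 - 1*(-1/10) = 3 + 1/10 = 31/10 ≈ 3.1000)
J = 0 (J = (1*0)*(-3) = 0*(-3) = 0)
(J*l(-3, 4))*c = (0*(9 - 1*(-3)))*(31/10) = (0*(9 + 3))*(31/10) = (0*12)*(31/10) = 0*(31/10) = 0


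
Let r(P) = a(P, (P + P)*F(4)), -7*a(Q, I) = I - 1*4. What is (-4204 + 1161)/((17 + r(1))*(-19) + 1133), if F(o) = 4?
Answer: -1253/338 ≈ -3.7071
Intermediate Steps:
a(Q, I) = 4/7 - I/7 (a(Q, I) = -(I - 1*4)/7 = -(I - 4)/7 = -(-4 + I)/7 = 4/7 - I/7)
r(P) = 4/7 - 8*P/7 (r(P) = 4/7 - (P + P)*4/7 = 4/7 - 2*P*4/7 = 4/7 - 8*P/7)
(-4204 + 1161)/((17 + r(1))*(-19) + 1133) = (-4204 + 1161)/((17 + (4/7 - 8/7*1))*(-19) + 1133) = -3043/((17 + (4/7 - 8/7))*(-19) + 1133) = -3043/((17 - 4/7)*(-19) + 1133) = -3043/((115/7)*(-19) + 1133) = -3043/(-2185/7 + 1133) = -3043/5746/7 = -3043*7/5746 = -1253/338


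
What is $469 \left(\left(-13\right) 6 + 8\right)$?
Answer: $-32830$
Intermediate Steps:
$469 \left(\left(-13\right) 6 + 8\right) = 469 \left(-78 + 8\right) = 469 \left(-70\right) = -32830$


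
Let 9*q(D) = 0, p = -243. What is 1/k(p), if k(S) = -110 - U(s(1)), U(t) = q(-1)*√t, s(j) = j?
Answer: -1/110 ≈ -0.0090909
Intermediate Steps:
q(D) = 0 (q(D) = (⅑)*0 = 0)
U(t) = 0 (U(t) = 0*√t = 0)
k(S) = -110 (k(S) = -110 - 1*0 = -110 + 0 = -110)
1/k(p) = 1/(-110) = -1/110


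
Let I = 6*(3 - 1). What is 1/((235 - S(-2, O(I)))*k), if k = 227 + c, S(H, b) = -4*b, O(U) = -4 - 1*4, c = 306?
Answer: 1/108199 ≈ 9.2422e-6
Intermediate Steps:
I = 12 (I = 6*2 = 12)
O(U) = -8 (O(U) = -4 - 4 = -8)
k = 533 (k = 227 + 306 = 533)
1/((235 - S(-2, O(I)))*k) = 1/((235 - (-4)*(-8))*533) = (1/533)/(235 - 1*32) = (1/533)/(235 - 32) = (1/533)/203 = (1/203)*(1/533) = 1/108199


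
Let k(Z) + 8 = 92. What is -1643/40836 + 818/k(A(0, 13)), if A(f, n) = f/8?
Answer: 924051/95284 ≈ 9.6979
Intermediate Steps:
A(f, n) = f/8 (A(f, n) = f*(⅛) = f/8)
k(Z) = 84 (k(Z) = -8 + 92 = 84)
-1643/40836 + 818/k(A(0, 13)) = -1643/40836 + 818/84 = -1643*1/40836 + 818*(1/84) = -1643/40836 + 409/42 = 924051/95284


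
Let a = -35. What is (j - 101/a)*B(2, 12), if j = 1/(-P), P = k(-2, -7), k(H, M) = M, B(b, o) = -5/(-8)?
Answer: 53/28 ≈ 1.8929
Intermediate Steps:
B(b, o) = 5/8 (B(b, o) = -5*(-⅛) = 5/8)
P = -7
j = ⅐ (j = 1/(-1*(-7)) = 1/7 = ⅐ ≈ 0.14286)
(j - 101/a)*B(2, 12) = (⅐ - 101/(-35))*(5/8) = (⅐ - 101*(-1/35))*(5/8) = (⅐ + 101/35)*(5/8) = (106/35)*(5/8) = 53/28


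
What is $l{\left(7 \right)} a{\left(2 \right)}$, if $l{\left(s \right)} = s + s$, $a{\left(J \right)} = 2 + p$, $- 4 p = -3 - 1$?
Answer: $42$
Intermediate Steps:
$p = 1$ ($p = - \frac{-3 - 1}{4} = \left(- \frac{1}{4}\right) \left(-4\right) = 1$)
$a{\left(J \right)} = 3$ ($a{\left(J \right)} = 2 + 1 = 3$)
$l{\left(s \right)} = 2 s$
$l{\left(7 \right)} a{\left(2 \right)} = 2 \cdot 7 \cdot 3 = 14 \cdot 3 = 42$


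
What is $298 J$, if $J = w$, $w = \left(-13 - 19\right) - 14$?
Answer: $-13708$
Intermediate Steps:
$w = -46$ ($w = -32 - 14 = -46$)
$J = -46$
$298 J = 298 \left(-46\right) = -13708$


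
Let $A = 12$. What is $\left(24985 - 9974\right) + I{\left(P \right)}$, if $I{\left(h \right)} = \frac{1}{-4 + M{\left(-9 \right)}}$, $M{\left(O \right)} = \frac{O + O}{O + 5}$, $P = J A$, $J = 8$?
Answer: $15013$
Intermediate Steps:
$P = 96$ ($P = 8 \cdot 12 = 96$)
$M{\left(O \right)} = \frac{2 O}{5 + O}$
$I{\left(h \right)} = 2$ ($I{\left(h \right)} = \frac{1}{-4 + 2 \left(-9\right) \frac{1}{5 - 9}} = \frac{1}{-4 + 2 \left(-9\right) \frac{1}{-4}} = \frac{1}{-4 + 2 \left(-9\right) \left(- \frac{1}{4}\right)} = \frac{1}{-4 + \frac{9}{2}} = \frac{1}{\frac{1}{2}} = 2$)
$\left(24985 - 9974\right) + I{\left(P \right)} = \left(24985 - 9974\right) + 2 = 15011 + 2 = 15013$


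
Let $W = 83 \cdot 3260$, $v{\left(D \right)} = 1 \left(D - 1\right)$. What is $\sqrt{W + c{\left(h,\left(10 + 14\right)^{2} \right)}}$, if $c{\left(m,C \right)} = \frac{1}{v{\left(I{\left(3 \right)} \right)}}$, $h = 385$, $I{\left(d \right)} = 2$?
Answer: $\sqrt{270581} \approx 520.17$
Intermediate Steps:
$v{\left(D \right)} = -1 + D$ ($v{\left(D \right)} = 1 \left(-1 + D\right) = -1 + D$)
$W = 270580$
$c{\left(m,C \right)} = 1$ ($c{\left(m,C \right)} = \frac{1}{-1 + 2} = 1^{-1} = 1$)
$\sqrt{W + c{\left(h,\left(10 + 14\right)^{2} \right)}} = \sqrt{270580 + 1} = \sqrt{270581}$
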